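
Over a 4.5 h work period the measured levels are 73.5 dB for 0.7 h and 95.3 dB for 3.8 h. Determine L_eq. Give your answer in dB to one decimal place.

L_eq = 10·log₁₀[(1/T)·Σ tᵢ·10^(Lᵢ/10)] with T = 4.5 h.
Σ tᵢ·10^(Lᵢ/10) = 0.7·10^(73.5/10) + 3.8·10^(95.3/10) = 1.289e+10.
L_eq = 10·log₁₀(1.289e+10/4.5) = 94.57 dB.

94.6 dB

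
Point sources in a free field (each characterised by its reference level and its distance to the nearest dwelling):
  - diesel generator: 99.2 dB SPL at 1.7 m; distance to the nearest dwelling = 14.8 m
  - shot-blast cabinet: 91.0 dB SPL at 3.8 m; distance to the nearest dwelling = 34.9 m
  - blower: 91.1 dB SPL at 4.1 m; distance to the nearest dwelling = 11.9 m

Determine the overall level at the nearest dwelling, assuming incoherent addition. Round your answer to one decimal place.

84.4 dB SPL

First find each source's level at the receiver (point-source: −20·log₁₀(r/r_ref)), then combine on an intensity basis.
diesel generator: 99.2 − 20·log₁₀(14.8/1.7) = 99.2 − 18.80 = 80.40 dB SPL.
shot-blast cabinet: 91.0 − 20·log₁₀(34.9/3.8) = 91.0 − 19.26 = 71.74 dB SPL.
blower: 91.1 − 20·log₁₀(11.9/4.1) = 91.1 − 9.26 = 81.84 dB SPL.
Σ 10^(L/10) = 2.776e+08 → L_total = 10·log₁₀(2.776e+08) = 84.43 dB SPL.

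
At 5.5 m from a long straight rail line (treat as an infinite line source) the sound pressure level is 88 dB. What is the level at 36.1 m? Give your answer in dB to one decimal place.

Line-source attenuation: ΔL = 10·log₁₀(r₂/r₁) = 10·log₁₀(36.1/5.5) = 8.171 dB.
L₂ = 88 − 10·log₁₀(36.1/5.5) = 88 − 8.171 = 79.83 dB.

79.8 dB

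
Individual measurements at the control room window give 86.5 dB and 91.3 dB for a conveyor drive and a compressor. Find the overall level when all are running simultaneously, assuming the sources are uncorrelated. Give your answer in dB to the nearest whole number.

Incoherent sources combine by intensity addition: L_total = 10·log₁₀(Σ 10^(L_i/10)).
Σ 10^(L/10) = 10^(86.5/10) + 10^(91.3/10) = 1.796e+09.
L_total = 10·log₁₀(1.796e+09) = 92.54 dB.

93 dB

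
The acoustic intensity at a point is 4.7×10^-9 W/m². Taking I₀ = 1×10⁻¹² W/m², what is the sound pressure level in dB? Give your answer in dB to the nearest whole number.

37 dB

Dividing by I₀ shifts the exponent by 12: I/I₀ = 4.7×10^3.
L = 10·(0.6721 + 3) = 36.72 dB.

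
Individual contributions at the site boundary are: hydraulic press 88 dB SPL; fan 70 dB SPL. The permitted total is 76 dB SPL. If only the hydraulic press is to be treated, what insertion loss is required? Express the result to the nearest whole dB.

13 dB

Everything except the hydraulic press sums to 10^(70/10) = 1.000e+07 in linear terms, 70.00 dB SPL.
To meet 76 dB SPL overall, the treated hydraulic press may contribute at most 10^(76/10) − 1.000e+07 = 2.981e+07, i.e. 74.74 dB SPL.
So the hydraulic press must be reduced from 88 to 74.74 dB SPL: IL = 13.26 dB.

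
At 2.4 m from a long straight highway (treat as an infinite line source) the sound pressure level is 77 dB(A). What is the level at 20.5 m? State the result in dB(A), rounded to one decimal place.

67.7 dB(A)

Cylindrical spreading from a line source gives a 10·log₁₀(r₂/r₁) drop.
L₂ = 77 − 10·log₁₀(20.5/2.4) = 77 − 9.315 = 67.68 dB(A).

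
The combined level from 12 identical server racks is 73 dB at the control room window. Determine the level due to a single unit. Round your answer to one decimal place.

62.2 dB

12 equal contributions raise the level by 10·log₁₀ 12 = 10.792 dB, so each unit alone gives 73 − 10.792.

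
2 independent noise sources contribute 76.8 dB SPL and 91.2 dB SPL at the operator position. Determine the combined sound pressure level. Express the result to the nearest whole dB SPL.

91 dB SPL

Incoherent sources combine by intensity addition: L_total = 10·log₁₀(Σ 10^(L_i/10)).
Σ 10^(L/10) = 10^(76.8/10) + 10^(91.2/10) = 1.366e+09.
L_total = 10·log₁₀(1.366e+09) = 91.35 dB SPL.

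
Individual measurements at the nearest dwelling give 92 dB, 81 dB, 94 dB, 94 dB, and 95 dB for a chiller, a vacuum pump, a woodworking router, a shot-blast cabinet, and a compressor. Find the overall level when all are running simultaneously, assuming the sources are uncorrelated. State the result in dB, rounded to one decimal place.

For uncorrelated sources the intensities add, so convert each level to linear form, sum, and take 10·log₁₀ of the total.
Σ 10^(L/10) = 10^(92/10) + 10^(81/10) + 10^(94/10) + 10^(94/10) + 10^(95/10) = 9.897e+09.
L_total = 10·log₁₀(9.897e+09) = 99.95 dB.

100.0 dB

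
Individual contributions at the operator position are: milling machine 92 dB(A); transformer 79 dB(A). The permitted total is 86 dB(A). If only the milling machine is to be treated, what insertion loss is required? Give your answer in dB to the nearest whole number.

Everything except the milling machine sums to 10^(79/10) = 7.943e+07 in linear terms, 79.00 dB(A).
To meet 86 dB(A) overall, the treated milling machine may contribute at most 10^(86/10) − 7.943e+07 = 3.187e+08, i.e. 85.03 dB(A).
So the milling machine must be reduced from 92 to 85.03 dB(A): IL = 6.97 dB.

7 dB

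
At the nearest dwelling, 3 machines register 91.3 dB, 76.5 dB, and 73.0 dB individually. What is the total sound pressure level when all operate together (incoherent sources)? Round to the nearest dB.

92 dB

Incoherent sources combine by intensity addition: L_total = 10·log₁₀(Σ 10^(L_i/10)).
Σ 10^(L/10) = 10^(91.3/10) + 10^(76.5/10) + 10^(73.0/10) = 1.414e+09.
L_total = 10·log₁₀(1.414e+09) = 91.50 dB.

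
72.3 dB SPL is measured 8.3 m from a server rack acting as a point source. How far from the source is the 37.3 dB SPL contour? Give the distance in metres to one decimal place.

Point-source spreading drops the level by 20·log₁₀(r₂/r₁); inverting, r₂/r₁ = 10^(ΔL/20).
r₂ = 8.3·10^((72.3−37.3)/20) = 8.3·10^(35.0/20) = 466.74 m.

466.7 m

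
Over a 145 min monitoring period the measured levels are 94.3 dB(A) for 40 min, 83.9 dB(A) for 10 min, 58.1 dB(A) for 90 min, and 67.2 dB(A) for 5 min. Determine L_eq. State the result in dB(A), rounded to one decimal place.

88.8 dB(A)

Weight each interval's intensity by its duration and average over T = 145 min:
Σ tᵢ·10^(Lᵢ/10) = 40·10^(94.3/10) + 10·10^(83.9/10) + 90·10^(58.1/10) + 5·10^(67.2/10) = 1.102e+11.
L_eq = 10·log₁₀(1.102e+11/145) = 88.81 dB(A).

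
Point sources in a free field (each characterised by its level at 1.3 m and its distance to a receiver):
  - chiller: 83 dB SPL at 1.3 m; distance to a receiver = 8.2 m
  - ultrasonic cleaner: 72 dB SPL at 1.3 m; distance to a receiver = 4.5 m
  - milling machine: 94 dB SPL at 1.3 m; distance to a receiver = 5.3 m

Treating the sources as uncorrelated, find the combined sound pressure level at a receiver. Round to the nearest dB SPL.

82 dB SPL

Propagate each source to the receiver with L = L_ref − 20·log₁₀(r/r_ref), then add intensities.
chiller: 83 − 20·log₁₀(8.2/1.3) = 83 − 16.00 = 67.00 dB SPL.
ultrasonic cleaner: 72 − 20·log₁₀(4.5/1.3) = 72 − 10.79 = 61.21 dB SPL.
milling machine: 94 − 20·log₁₀(5.3/1.3) = 94 − 12.21 = 81.79 dB SPL.
Σ 10^(L/10) = 1.575e+08 → L_total = 10·log₁₀(1.575e+08) = 81.97 dB SPL.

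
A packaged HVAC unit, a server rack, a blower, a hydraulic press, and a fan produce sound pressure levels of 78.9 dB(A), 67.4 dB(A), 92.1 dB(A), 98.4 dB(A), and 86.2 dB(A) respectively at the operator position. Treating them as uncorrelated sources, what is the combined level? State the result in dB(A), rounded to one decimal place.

Incoherent sources combine by intensity addition: L_total = 10·log₁₀(Σ 10^(L_i/10)).
Σ 10^(L/10) = 10^(78.9/10) + 10^(67.4/10) + 10^(92.1/10) + 10^(98.4/10) + 10^(86.2/10) = 9.040e+09.
L_total = 10·log₁₀(9.040e+09) = 99.56 dB(A).

99.6 dB(A)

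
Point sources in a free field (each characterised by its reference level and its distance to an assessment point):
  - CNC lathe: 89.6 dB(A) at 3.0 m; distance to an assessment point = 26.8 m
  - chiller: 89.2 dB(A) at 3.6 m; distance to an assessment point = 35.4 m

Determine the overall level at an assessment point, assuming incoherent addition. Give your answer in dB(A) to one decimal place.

73.0 dB(A)

First find each source's level at the receiver (point-source: −20·log₁₀(r/r_ref)), then combine on an intensity basis.
CNC lathe: 89.6 − 20·log₁₀(26.8/3.0) = 89.6 − 19.02 = 70.58 dB(A).
chiller: 89.2 − 20·log₁₀(35.4/3.6) = 89.2 − 19.85 = 69.35 dB(A).
Σ 10^(L/10) = 2.003e+07 → L_total = 10·log₁₀(2.003e+07) = 73.02 dB(A).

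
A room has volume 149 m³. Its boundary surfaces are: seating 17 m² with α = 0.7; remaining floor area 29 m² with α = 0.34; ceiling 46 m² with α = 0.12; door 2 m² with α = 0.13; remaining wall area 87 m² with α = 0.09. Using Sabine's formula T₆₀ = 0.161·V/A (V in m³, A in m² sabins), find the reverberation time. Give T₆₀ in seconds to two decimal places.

A = Σ Sᵢαᵢ = 17·0.7 + 29·0.34 + 46·0.12 + 2·0.13 + 87·0.09 = 35.37 m².
T₆₀ = 0.161·V/A = 0.161·149/35.37 = 0.678 s.

0.68 s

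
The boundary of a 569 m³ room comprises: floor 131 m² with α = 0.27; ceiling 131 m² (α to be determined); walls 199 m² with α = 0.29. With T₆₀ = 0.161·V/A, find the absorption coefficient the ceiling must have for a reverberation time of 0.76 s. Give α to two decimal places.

A = 0.161·V/T₆₀ = 0.161·569/0.76 = 120.54 m² sabins.
Absorption from the other surfaces = 131·0.27 + 199·0.29 = 93.08 m², so the ceiling must supply 27.46 m² over 131 m².
α = 27.46/131 = 0.210.

0.21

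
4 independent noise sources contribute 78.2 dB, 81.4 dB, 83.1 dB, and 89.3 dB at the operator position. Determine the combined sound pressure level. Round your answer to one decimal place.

For uncorrelated sources the intensities add, so convert each level to linear form, sum, and take 10·log₁₀ of the total.
Σ 10^(L/10) = 10^(78.2/10) + 10^(81.4/10) + 10^(83.1/10) + 10^(89.3/10) = 1.259e+09.
L_total = 10·log₁₀(1.259e+09) = 91.00 dB.

91.0 dB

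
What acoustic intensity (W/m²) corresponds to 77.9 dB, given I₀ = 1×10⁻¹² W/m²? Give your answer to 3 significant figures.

I/I₀ = 10^(77.9/10) = 6.166e+07, so I = 6.166e+07 × 10⁻¹² W/m².

6.17e-05 W/m²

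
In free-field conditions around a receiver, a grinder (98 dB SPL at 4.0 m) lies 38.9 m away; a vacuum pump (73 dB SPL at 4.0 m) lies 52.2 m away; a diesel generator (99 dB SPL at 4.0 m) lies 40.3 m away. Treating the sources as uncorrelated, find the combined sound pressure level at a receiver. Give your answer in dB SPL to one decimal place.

Apply inverse-square spreading to bring every level to the receiver, then sum 10^(L/10).
grinder: 98 − 20·log₁₀(38.9/4.0) = 98 − 19.76 = 78.24 dB SPL.
vacuum pump: 73 − 20·log₁₀(52.2/4.0) = 73 − 22.31 = 50.69 dB SPL.
diesel generator: 99 − 20·log₁₀(40.3/4.0) = 99 − 20.06 = 78.94 dB SPL.
Σ 10^(L/10) = 1.451e+08 → L_total = 10·log₁₀(1.451e+08) = 81.62 dB SPL.

81.6 dB SPL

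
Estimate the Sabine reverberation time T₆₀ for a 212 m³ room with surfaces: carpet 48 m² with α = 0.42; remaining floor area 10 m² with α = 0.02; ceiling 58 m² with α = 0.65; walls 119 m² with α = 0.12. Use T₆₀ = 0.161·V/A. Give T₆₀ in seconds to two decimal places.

A = Σ Sᵢαᵢ = 48·0.42 + 10·0.02 + 58·0.65 + 119·0.12 = 72.34 m².
T₆₀ = 0.161·V/A = 0.161·212/72.34 = 0.472 s.

0.47 s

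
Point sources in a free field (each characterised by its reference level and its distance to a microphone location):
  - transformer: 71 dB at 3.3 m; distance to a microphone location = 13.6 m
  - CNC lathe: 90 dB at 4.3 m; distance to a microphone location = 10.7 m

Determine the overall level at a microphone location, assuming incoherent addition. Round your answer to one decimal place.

Apply inverse-square spreading to bring every level to the receiver, then sum 10^(L/10).
transformer: 71 − 20·log₁₀(13.6/3.3) = 71 − 12.30 = 58.70 dB.
CNC lathe: 90 − 20·log₁₀(10.7/4.3) = 90 − 7.92 = 82.08 dB.
Σ 10^(L/10) = 1.622e+08 → L_total = 10·log₁₀(1.622e+08) = 82.10 dB.

82.1 dB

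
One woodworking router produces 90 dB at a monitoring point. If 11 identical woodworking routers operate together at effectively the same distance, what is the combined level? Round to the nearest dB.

100 dB

L_total = L₁ + 10·log₁₀ N for N identical incoherent sources.
L_total = 90 + 10·log₁₀(11) = 90 + 10.414 = 100.41 dB.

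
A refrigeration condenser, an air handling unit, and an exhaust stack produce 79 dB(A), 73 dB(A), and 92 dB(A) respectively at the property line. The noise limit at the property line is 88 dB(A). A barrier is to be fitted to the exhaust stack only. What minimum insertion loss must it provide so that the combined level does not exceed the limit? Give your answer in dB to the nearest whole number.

Fixed contribution from the other sources: Σ 10^(L/10) = 10^(79/10) + 10^(73/10) = 9.939e+07 (79.97 dB(A)).
To meet 88 dB(A) overall, the treated exhaust stack may contribute at most 10^(88/10) − 9.939e+07 = 5.316e+08, i.e. 87.26 dB(A).
Required insertion loss = 92 − 87.26 = 4.74 dB.

5 dB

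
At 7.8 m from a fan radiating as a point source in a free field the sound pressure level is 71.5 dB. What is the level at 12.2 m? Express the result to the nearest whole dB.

68 dB

Point-source attenuation: ΔL = 20·log₁₀(r₂/r₁) = 20·log₁₀(12.2/7.8) = 3.885 dB.
L₂ = 71.5 − 20·log₁₀(12.2/7.8) = 71.5 − 3.885 = 67.61 dB.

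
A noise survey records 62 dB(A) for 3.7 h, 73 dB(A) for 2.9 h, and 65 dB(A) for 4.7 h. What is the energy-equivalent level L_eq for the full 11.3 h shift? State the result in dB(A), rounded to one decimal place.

The energy average is taken in the linear domain: L_eq = 10·log₁₀[(Σ tᵢ·10^(Lᵢ/10))/T], T = 11.3 h.
Σ tᵢ·10^(Lᵢ/10) = 3.7·10^(62/10) + 2.9·10^(73/10) + 4.7·10^(65/10) = 7.859e+07.
L_eq = 10·log₁₀(7.859e+07/11.3) = 68.42 dB(A).

68.4 dB(A)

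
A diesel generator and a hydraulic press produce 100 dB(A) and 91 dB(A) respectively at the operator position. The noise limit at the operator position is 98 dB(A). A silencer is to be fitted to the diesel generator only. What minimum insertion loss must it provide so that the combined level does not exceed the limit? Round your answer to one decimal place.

3.0 dB

The untreated sources together contribute 10^(91/10) = 1.259e+09, i.e. 91.00 dB(A).
To meet 98 dB(A) overall, the treated diesel generator may contribute at most 10^(98/10) − 1.259e+09 = 5.051e+09, i.e. 97.03 dB(A).
So the diesel generator must be reduced from 100 to 97.03 dB(A): IL = 2.97 dB.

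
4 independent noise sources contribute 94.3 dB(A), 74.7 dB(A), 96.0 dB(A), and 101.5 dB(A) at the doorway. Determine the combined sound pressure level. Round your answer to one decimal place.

103.2 dB(A)

Incoherent sources combine by intensity addition: L_total = 10·log₁₀(Σ 10^(L_i/10)).
Σ 10^(L/10) = 10^(94.3/10) + 10^(74.7/10) + 10^(96.0/10) + 10^(101.5/10) = 2.083e+10.
L_total = 10·log₁₀(2.083e+10) = 103.19 dB(A).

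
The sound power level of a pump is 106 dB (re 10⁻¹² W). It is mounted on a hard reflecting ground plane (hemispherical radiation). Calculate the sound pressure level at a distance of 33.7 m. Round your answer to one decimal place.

The power spreads over a hemisphere of area 2π·r², so L_p = L_w − 10·log₁₀(2π·r²).
2π·r² = 7136 m², 10·log₁₀ of that is 38.534 dB.
L_p = 106 − 38.534 = 67.47 dB.

67.5 dB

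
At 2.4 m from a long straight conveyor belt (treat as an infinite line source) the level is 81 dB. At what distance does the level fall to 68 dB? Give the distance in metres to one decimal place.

For a line source L₁ − L₂ = 10·log₁₀(r₂/r₁), so r₂ = r₁·10^((L₁−L₂)/10).
r₂ = 2.4·10^((81−68)/10) = 2.4·10^(13.0/10) = 47.89 m.

47.9 m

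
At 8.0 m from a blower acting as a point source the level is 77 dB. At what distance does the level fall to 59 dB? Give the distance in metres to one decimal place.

For a point source L₁ − L₂ = 20·log₁₀(r₂/r₁), so r₂ = r₁·10^((L₁−L₂)/20).
r₂ = 8.0·10^((77−59)/20) = 8.0·10^(18.0/20) = 63.55 m.

63.5 m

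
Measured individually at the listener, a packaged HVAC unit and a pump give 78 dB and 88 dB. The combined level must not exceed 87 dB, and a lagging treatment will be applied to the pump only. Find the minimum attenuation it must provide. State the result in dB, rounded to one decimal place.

Fixed contribution from the other source: Σ 10^(L/10) = 10^(78/10) = 6.310e+07 (78.00 dB).
The limit corresponds to 10^(87/10) = 5.012e+08; subtracting the fixed part leaves 4.381e+08 for the pump, i.e. 86.42 dB.
So the pump must be reduced from 88 to 86.42 dB: IL = 1.58 dB.

1.6 dB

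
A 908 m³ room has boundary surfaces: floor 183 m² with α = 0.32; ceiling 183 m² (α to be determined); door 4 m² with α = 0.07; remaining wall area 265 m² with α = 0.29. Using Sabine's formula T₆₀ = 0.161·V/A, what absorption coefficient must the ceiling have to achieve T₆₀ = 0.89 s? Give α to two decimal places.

0.16

Required total absorption A = 0.161·908/0.89 = 164.26 m².
Absorption from the other surfaces = 183·0.32 + 4·0.07 + 265·0.29 = 135.69 m², so the ceiling must supply 28.57 m² over 183 m².
α = 28.57/183 = 0.156.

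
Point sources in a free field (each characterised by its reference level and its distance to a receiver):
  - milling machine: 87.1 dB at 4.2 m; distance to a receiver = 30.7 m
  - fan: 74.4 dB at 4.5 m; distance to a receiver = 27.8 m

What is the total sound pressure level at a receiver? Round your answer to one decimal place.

70.1 dB

Propagate each source to the receiver with L = L_ref − 20·log₁₀(r/r_ref), then add intensities.
milling machine: 87.1 − 20·log₁₀(30.7/4.2) = 87.1 − 17.28 = 69.82 dB.
fan: 74.4 − 20·log₁₀(27.8/4.5) = 74.4 − 15.82 = 58.58 dB.
Σ 10^(L/10) = 1.032e+07 → L_total = 10·log₁₀(1.032e+07) = 70.14 dB.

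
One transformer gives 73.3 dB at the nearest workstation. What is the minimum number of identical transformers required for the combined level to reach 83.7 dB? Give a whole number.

11

The shortfall is 83.7 − 73.3 = 10.4 dB, and N units add 10·log₁₀ N, so need 10·log₁₀ N ≥ 10.4.
N ≥ 10^(10.4/10) = 10.965, so N = 11.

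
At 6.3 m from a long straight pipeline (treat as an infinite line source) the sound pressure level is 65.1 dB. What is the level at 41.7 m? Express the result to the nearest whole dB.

For a line source, L₂ = L₁ − 10·log₁₀(r₂/r₁).
L₂ = 65.1 − 10·log₁₀(41.7/6.3) = 65.1 − 8.208 = 56.89 dB.

57 dB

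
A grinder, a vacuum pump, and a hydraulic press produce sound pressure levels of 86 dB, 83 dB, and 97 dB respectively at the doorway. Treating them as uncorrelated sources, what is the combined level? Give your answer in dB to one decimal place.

97.5 dB

Incoherent sources combine by intensity addition: L_total = 10·log₁₀(Σ 10^(L_i/10)).
Σ 10^(L/10) = 10^(86/10) + 10^(83/10) + 10^(97/10) = 5.610e+09.
L_total = 10·log₁₀(5.610e+09) = 97.49 dB.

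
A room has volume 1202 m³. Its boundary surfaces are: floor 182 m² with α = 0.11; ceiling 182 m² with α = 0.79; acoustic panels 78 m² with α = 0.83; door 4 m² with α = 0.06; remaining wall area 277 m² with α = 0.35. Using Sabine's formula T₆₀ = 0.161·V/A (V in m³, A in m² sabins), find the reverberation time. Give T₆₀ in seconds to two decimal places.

Summing Sᵢαᵢ: 182·0.11 + 182·0.79 + 78·0.83 + 4·0.06 + 277·0.35 = 325.73 m².
T₆₀ = 0.161 × 1202 / 325.73 = 0.594 s.

0.59 s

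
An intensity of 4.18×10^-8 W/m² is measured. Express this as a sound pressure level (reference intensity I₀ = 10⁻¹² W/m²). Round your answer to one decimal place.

46.2 dB

Dividing by I₀ shifts the exponent by 12: I/I₀ = 4.18×10^4.
L = 10·(0.6212 + 4) = 46.21 dB.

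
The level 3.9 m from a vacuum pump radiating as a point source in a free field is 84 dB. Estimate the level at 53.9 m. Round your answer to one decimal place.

Spherical spreading from a point source gives a 20·log₁₀(r₂/r₁) drop.
L₂ = 84 − 20·log₁₀(53.9/3.9) = 84 − 22.810 = 61.19 dB.

61.2 dB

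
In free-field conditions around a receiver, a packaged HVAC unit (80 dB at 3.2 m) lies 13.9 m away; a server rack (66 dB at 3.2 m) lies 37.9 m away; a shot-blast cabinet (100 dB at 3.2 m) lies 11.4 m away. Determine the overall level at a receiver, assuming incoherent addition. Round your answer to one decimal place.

Propagate each source to the receiver with L = L_ref − 20·log₁₀(r/r_ref), then add intensities.
packaged HVAC unit: 80 − 20·log₁₀(13.9/3.2) = 80 − 12.76 = 67.24 dB.
server rack: 66 − 20·log₁₀(37.9/3.2) = 66 − 21.47 = 44.53 dB.
shot-blast cabinet: 100 − 20·log₁₀(11.4/3.2) = 100 − 11.04 = 88.96 dB.
Σ 10^(L/10) = 7.933e+08 → L_total = 10·log₁₀(7.933e+08) = 88.99 dB.

89.0 dB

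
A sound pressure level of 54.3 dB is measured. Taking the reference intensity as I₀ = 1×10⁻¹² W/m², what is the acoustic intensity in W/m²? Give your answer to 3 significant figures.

2.69e-07 W/m²

I/I₀ = 10^(54.3/10) = 2.692e+05, so I = 2.692e+05 × 10⁻¹² W/m².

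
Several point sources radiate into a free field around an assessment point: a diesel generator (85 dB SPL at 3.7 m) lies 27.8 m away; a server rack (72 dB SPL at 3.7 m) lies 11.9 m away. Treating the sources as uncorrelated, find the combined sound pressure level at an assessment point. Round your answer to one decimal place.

68.5 dB SPL

Apply inverse-square spreading to bring every level to the receiver, then sum 10^(L/10).
diesel generator: 85 − 20·log₁₀(27.8/3.7) = 85 − 17.52 = 67.48 dB SPL.
server rack: 72 − 20·log₁₀(11.9/3.7) = 72 − 10.15 = 61.85 dB SPL.
Σ 10^(L/10) = 7.134e+06 → L_total = 10·log₁₀(7.134e+06) = 68.53 dB SPL.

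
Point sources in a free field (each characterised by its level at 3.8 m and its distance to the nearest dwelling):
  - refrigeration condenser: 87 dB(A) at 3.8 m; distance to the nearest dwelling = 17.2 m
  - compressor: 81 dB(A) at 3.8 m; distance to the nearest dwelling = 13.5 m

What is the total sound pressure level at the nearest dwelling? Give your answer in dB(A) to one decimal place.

Propagate each source to the receiver with L = L_ref − 20·log₁₀(r/r_ref), then add intensities.
refrigeration condenser: 87 − 20·log₁₀(17.2/3.8) = 87 − 13.11 = 73.89 dB(A).
compressor: 81 − 20·log₁₀(13.5/3.8) = 81 − 11.01 = 69.99 dB(A).
Σ 10^(L/10) = 3.444e+07 → L_total = 10·log₁₀(3.444e+07) = 75.37 dB(A).

75.4 dB(A)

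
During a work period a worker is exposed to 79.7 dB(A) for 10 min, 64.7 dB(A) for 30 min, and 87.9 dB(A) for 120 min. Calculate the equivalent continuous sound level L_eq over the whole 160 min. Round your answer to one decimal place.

The energy average is taken in the linear domain: L_eq = 10·log₁₀[(Σ tᵢ·10^(Lᵢ/10))/T], T = 160 min.
Σ tᵢ·10^(Lᵢ/10) = 10·10^(79.7/10) + 30·10^(64.7/10) + 120·10^(87.9/10) = 7.501e+10.
L_eq = 10·log₁₀(7.501e+10/160) = 86.71 dB(A).

86.7 dB(A)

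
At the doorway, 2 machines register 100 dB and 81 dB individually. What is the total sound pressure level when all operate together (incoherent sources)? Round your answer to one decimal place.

100.1 dB

Incoherent sources combine by intensity addition: L_total = 10·log₁₀(Σ 10^(L_i/10)).
Σ 10^(L/10) = 10^(100/10) + 10^(81/10) = 1.013e+10.
L_total = 10·log₁₀(1.013e+10) = 100.05 dB.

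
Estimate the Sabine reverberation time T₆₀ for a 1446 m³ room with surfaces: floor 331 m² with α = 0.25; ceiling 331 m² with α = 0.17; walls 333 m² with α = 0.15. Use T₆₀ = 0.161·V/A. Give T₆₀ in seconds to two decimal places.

1.23 s

Total absorption A = 331·0.25 + 331·0.17 + 333·0.15 = 188.97 m² sabins.
T₆₀ = 0.161·V/A = 0.161·1446/188.97 = 1.232 s.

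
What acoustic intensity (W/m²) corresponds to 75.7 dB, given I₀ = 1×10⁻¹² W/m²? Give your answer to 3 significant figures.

I = I₀·10^(L/10) = 10⁻¹² × 10^(75.7/10) = 10^(-4.430).

3.72e-05 W/m²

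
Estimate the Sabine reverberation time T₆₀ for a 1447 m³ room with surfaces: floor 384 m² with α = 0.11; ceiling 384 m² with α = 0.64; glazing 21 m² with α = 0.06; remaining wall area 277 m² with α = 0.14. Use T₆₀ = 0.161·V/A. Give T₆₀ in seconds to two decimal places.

0.71 s

A = Σ Sᵢαᵢ = 384·0.11 + 384·0.64 + 21·0.06 + 277·0.14 = 328.04 m².
T₆₀ = 0.161·V/A = 0.161·1447/328.04 = 0.710 s.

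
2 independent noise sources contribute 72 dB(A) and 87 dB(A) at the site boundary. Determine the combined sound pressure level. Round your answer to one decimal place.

Incoherent sources combine by intensity addition: L_total = 10·log₁₀(Σ 10^(L_i/10)).
Σ 10^(L/10) = 10^(72/10) + 10^(87/10) = 5.170e+08.
L_total = 10·log₁₀(5.170e+08) = 87.14 dB(A).

87.1 dB(A)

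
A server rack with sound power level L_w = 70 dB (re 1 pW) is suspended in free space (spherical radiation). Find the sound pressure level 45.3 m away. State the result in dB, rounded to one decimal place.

25.9 dB

Free-field spherical radiation: L_p = L_w − 10·log₁₀(4π·r²), r = 45.3 m.
4π·r² = 2.579e+04 m², 10·log₁₀ of that is 44.114 dB.
L_p = 70 − 44.114 = 25.89 dB.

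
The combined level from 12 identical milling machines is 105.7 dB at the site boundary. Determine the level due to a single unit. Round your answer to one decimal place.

For N identical incoherent sources L_total = L₁ + 10·log₁₀ N, so L₁ = 105.7 − 10·log₁₀(12) = 105.7 − 10.792.

94.9 dB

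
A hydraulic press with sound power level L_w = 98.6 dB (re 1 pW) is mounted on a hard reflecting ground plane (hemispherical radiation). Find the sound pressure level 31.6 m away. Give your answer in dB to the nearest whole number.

61 dB

Free-field hemispherical radiation: L_p = L_w − 10·log₁₀(2π·r²), r = 31.6 m.
2π·r² = 6274 m², 10·log₁₀ of that is 37.976 dB.
L_p = 98.6 − 37.976 = 60.62 dB.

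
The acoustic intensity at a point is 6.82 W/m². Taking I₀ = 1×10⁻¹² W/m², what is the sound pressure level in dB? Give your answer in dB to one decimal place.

128.3 dB

L = 10·log₁₀(I/I₀) = 10·log₁₀(6.82/10⁻¹²) = 10·log₁₀(6.82×10^12).
L = 10·(0.8338 + 12) = 128.34 dB.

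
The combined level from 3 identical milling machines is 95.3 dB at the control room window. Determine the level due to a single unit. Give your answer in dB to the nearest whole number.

For N identical incoherent sources L_total = L₁ + 10·log₁₀ N, so L₁ = 95.3 − 10·log₁₀(3) = 95.3 − 4.771.

91 dB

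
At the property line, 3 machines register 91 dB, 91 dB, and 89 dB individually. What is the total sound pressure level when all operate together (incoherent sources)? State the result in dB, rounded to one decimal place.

95.2 dB

For uncorrelated sources the intensities add, so convert each level to linear form, sum, and take 10·log₁₀ of the total.
Σ 10^(L/10) = 10^(91/10) + 10^(91/10) + 10^(89/10) = 3.312e+09.
L_total = 10·log₁₀(3.312e+09) = 95.20 dB.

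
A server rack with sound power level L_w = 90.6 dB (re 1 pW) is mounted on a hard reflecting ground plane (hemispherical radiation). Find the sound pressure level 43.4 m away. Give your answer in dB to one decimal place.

49.9 dB

L_p = L_w − 10·log₁₀(2π·r²) with r = 43.4 m.
2π·r² = 1.183e+04 m², 10·log₁₀ of that is 40.732 dB.
L_p = 90.6 − 40.732 = 49.87 dB.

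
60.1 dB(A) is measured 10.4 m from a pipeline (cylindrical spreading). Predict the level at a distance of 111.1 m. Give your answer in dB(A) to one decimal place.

49.8 dB(A)

For a line source, L₂ = L₁ − 10·log₁₀(r₂/r₁).
L₂ = 60.1 − 10·log₁₀(111.1/10.4) = 60.1 − 10.287 = 49.81 dB(A).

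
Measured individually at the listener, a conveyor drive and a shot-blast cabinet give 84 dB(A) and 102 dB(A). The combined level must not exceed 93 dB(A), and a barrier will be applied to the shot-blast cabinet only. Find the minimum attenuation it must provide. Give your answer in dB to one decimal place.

Everything except the shot-blast cabinet sums to 10^(84/10) = 2.512e+08 in linear terms, 84.00 dB(A).
To meet 93 dB(A) overall, the treated shot-blast cabinet may contribute at most 10^(93/10) − 2.512e+08 = 1.744e+09, i.e. 92.42 dB(A).
So the shot-blast cabinet must be reduced from 102 to 92.42 dB(A): IL = 9.58 dB.

9.6 dB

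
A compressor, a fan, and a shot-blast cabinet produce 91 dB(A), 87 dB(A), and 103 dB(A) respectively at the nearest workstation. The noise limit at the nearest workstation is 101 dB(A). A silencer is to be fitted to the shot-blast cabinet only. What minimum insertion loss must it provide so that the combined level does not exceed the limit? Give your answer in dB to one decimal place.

Fixed contribution from the other sources: Σ 10^(L/10) = 10^(91/10) + 10^(87/10) = 1.760e+09 (92.46 dB(A)).
The limit corresponds to 10^(101/10) = 1.259e+10; subtracting the fixed part leaves 1.083e+10 for the shot-blast cabinet, i.e. 100.35 dB(A).
Required insertion loss = 103 − 100.35 = 2.65 dB.

2.7 dB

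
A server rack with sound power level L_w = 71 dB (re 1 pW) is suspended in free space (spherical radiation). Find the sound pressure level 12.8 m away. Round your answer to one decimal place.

37.9 dB

The power spreads over a sphere of area 4π·r², so L_p = L_w − 10·log₁₀(4π·r²).
4π·r² = 2059 m², 10·log₁₀ of that is 33.136 dB.
L_p = 71 − 33.136 = 37.86 dB.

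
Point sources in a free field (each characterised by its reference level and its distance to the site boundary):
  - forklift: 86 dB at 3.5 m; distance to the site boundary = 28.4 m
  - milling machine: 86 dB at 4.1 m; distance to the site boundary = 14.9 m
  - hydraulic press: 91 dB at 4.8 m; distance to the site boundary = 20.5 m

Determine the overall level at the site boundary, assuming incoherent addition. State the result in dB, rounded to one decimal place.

80.2 dB

Propagate each source to the receiver with L = L_ref − 20·log₁₀(r/r_ref), then add intensities.
forklift: 86 − 20·log₁₀(28.4/3.5) = 86 − 18.19 = 67.81 dB.
milling machine: 86 − 20·log₁₀(14.9/4.1) = 86 − 11.21 = 74.79 dB.
hydraulic press: 91 − 20·log₁₀(20.5/4.8) = 91 − 12.61 = 78.39 dB.
Σ 10^(L/10) = 1.052e+08 → L_total = 10·log₁₀(1.052e+08) = 80.22 dB.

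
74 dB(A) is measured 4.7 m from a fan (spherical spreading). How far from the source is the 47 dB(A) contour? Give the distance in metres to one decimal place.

For a point source L₁ − L₂ = 20·log₁₀(r₂/r₁), so r₂ = r₁·10^((L₁−L₂)/20).
r₂ = 4.7·10^((74−47)/20) = 4.7·10^(27.0/20) = 105.22 m.

105.2 m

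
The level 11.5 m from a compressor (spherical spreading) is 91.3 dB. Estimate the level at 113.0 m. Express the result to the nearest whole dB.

71 dB

Point-source attenuation: ΔL = 20·log₁₀(r₂/r₁) = 20·log₁₀(113.0/11.5) = 19.848 dB.
L₂ = 91.3 − 20·log₁₀(113.0/11.5) = 91.3 − 19.848 = 71.45 dB.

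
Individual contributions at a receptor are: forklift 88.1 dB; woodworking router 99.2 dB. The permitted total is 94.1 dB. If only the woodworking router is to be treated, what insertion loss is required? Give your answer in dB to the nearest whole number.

Fixed contribution from the other source: Σ 10^(L/10) = 10^(88.1/10) = 6.457e+08 (88.10 dB).
To meet 94.1 dB overall, the treated woodworking router may contribute at most 10^(94.1/10) − 6.457e+08 = 1.925e+09, i.e. 92.84 dB.
So the woodworking router must be reduced from 99.2 to 92.84 dB: IL = 6.36 dB.

6 dB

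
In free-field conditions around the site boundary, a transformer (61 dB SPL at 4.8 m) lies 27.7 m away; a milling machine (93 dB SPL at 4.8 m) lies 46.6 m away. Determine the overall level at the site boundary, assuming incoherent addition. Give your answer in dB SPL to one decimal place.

First find each source's level at the receiver (point-source: −20·log₁₀(r/r_ref)), then combine on an intensity basis.
transformer: 61 − 20·log₁₀(27.7/4.8) = 61 − 15.22 = 45.78 dB SPL.
milling machine: 93 − 20·log₁₀(46.6/4.8) = 93 − 19.74 = 73.26 dB SPL.
Σ 10^(L/10) = 2.121e+07 → L_total = 10·log₁₀(2.121e+07) = 73.26 dB SPL.

73.3 dB SPL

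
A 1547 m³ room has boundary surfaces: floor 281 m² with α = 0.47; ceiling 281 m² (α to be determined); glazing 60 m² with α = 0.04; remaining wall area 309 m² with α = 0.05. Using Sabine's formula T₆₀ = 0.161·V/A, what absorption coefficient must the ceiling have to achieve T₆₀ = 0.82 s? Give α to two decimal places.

0.55

A = 0.161·V/T₆₀ = 0.161·1547/0.82 = 303.74 m² sabins.
Absorption from the other surfaces = 281·0.47 + 60·0.04 + 309·0.05 = 149.92 m², so the ceiling must supply 153.82 m² over 281 m².
α = 153.82/281 = 0.547.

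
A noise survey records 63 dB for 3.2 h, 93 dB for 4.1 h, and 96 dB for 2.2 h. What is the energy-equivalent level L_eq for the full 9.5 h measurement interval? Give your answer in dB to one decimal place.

92.5 dB

Weight each interval's intensity by its duration and average over T = 9.5 h:
Σ tᵢ·10^(Lᵢ/10) = 3.2·10^(63/10) + 4.1·10^(93/10) + 2.2·10^(96/10) = 1.695e+10.
L_eq = 10·log₁₀(1.695e+10/9.5) = 92.51 dB.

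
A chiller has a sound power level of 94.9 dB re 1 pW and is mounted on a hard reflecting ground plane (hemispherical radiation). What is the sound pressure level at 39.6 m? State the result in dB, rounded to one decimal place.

55.0 dB

L_p = L_w − 10·log₁₀(2π·r²) with r = 39.6 m.
2π·r² = 9853 m², 10·log₁₀ of that is 39.936 dB.
L_p = 94.9 − 39.936 = 54.96 dB.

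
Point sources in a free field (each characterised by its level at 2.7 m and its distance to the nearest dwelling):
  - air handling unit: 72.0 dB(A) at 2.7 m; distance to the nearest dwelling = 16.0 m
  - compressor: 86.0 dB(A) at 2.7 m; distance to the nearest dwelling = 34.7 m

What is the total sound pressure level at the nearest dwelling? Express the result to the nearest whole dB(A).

65 dB(A)

Apply inverse-square spreading to bring every level to the receiver, then sum 10^(L/10).
air handling unit: 72.0 − 20·log₁₀(16.0/2.7) = 72.0 − 15.46 = 56.54 dB(A).
compressor: 86.0 − 20·log₁₀(34.7/2.7) = 86.0 − 22.18 = 63.82 dB(A).
Σ 10^(L/10) = 2.862e+06 → L_total = 10·log₁₀(2.862e+06) = 64.57 dB(A).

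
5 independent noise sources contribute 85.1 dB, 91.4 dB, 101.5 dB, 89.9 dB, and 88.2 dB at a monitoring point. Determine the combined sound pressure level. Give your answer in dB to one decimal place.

102.4 dB

Incoherent sources combine by intensity addition: L_total = 10·log₁₀(Σ 10^(L_i/10)).
Σ 10^(L/10) = 10^(85.1/10) + 10^(91.4/10) + 10^(101.5/10) + 10^(89.9/10) + 10^(88.2/10) = 1.747e+10.
L_total = 10·log₁₀(1.747e+10) = 102.42 dB.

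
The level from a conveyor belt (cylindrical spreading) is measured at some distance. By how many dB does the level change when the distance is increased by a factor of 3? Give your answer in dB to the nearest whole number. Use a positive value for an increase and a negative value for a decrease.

A line source loses 3 dB per doubling of distance; generally ΔL = −10·log₁₀(r₂/r₁).
ΔL = −10·log₁₀(3) = -4.77 dB.

-5 dB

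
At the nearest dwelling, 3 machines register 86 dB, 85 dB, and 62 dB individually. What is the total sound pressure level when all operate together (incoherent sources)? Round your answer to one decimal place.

For uncorrelated sources the intensities add, so convert each level to linear form, sum, and take 10·log₁₀ of the total.
Σ 10^(L/10) = 10^(86/10) + 10^(85/10) + 10^(62/10) = 7.159e+08.
L_total = 10·log₁₀(7.159e+08) = 88.55 dB.

88.5 dB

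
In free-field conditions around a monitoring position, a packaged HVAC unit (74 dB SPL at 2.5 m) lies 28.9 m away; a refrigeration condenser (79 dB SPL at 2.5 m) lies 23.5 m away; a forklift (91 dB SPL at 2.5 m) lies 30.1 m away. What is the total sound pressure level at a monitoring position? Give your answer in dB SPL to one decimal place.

69.9 dB SPL

Apply inverse-square spreading to bring every level to the receiver, then sum 10^(L/10).
packaged HVAC unit: 74 − 20·log₁₀(28.9/2.5) = 74 − 21.26 = 52.74 dB SPL.
refrigeration condenser: 79 − 20·log₁₀(23.5/2.5) = 79 − 19.46 = 59.54 dB SPL.
forklift: 91 − 20·log₁₀(30.1/2.5) = 91 − 21.61 = 69.39 dB SPL.
Σ 10^(L/10) = 9.771e+06 → L_total = 10·log₁₀(9.771e+06) = 69.90 dB SPL.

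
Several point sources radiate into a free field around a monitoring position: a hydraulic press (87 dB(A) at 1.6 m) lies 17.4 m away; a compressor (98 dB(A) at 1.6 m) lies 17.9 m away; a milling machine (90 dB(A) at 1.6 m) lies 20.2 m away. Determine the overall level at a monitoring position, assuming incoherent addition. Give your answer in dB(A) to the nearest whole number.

First find each source's level at the receiver (point-source: −20·log₁₀(r/r_ref)), then combine on an intensity basis.
hydraulic press: 87 − 20·log₁₀(17.4/1.6) = 87 − 20.73 = 66.27 dB(A).
compressor: 98 − 20·log₁₀(17.9/1.6) = 98 − 20.97 = 77.03 dB(A).
milling machine: 90 − 20·log₁₀(20.2/1.6) = 90 − 22.02 = 67.98 dB(A).
Σ 10^(L/10) = 6.092e+07 → L_total = 10·log₁₀(6.092e+07) = 77.85 dB(A).

78 dB(A)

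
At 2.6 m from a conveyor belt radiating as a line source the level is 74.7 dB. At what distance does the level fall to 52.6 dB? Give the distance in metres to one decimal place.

421.7 m

The 22.1 dB drop corresponds to a distance ratio of 10^(22.1/10) for a line source.
r₂ = 2.6·10^((74.7−52.6)/10) = 2.6·10^(22.1/10) = 421.67 m.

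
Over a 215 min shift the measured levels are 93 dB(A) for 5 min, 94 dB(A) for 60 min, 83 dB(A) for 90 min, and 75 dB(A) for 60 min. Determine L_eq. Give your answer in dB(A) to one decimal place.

Weight each interval's intensity by its duration and average over T = 215 min:
Σ tᵢ·10^(Lᵢ/10) = 5·10^(93/10) + 60·10^(94/10) + 90·10^(83/10) + 60·10^(75/10) = 1.805e+11.
L_eq = 10·log₁₀(1.805e+11/215) = 89.24 dB(A).

89.2 dB(A)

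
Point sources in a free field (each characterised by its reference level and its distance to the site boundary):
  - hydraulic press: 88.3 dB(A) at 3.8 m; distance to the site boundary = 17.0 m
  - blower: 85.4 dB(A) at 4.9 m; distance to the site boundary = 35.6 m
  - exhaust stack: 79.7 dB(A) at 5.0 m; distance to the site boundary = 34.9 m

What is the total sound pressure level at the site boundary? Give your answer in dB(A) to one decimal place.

76.3 dB(A)

Apply inverse-square spreading to bring every level to the receiver, then sum 10^(L/10).
hydraulic press: 88.3 − 20·log₁₀(17.0/3.8) = 88.3 − 13.01 = 75.29 dB(A).
blower: 85.4 − 20·log₁₀(35.6/4.9) = 85.4 − 17.23 = 68.17 dB(A).
exhaust stack: 79.7 − 20·log₁₀(34.9/5.0) = 79.7 − 16.88 = 62.82 dB(A).
Σ 10^(L/10) = 4.227e+07 → L_total = 10·log₁₀(4.227e+07) = 76.26 dB(A).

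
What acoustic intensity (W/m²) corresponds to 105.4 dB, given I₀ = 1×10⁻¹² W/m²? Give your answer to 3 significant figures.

L = 10·log₁₀(I/I₀) ⇒ I = I₀·10^(L/10) = 10⁻¹² × 10^10.54.

0.0347 W/m²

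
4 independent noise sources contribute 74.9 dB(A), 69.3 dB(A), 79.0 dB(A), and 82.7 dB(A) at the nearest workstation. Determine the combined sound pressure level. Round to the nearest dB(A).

85 dB(A)

For uncorrelated sources the intensities add, so convert each level to linear form, sum, and take 10·log₁₀ of the total.
Σ 10^(L/10) = 10^(74.9/10) + 10^(69.3/10) + 10^(79.0/10) + 10^(82.7/10) = 3.051e+08.
L_total = 10·log₁₀(3.051e+08) = 84.84 dB(A).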